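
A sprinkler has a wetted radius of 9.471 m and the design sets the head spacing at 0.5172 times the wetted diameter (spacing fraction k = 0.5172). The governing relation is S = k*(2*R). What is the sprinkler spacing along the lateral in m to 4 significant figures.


S = 0.5172 * (2 * 9.471) = 9.797 m
Therefore the sprinkler spacing along the lateral = 9.797 m.


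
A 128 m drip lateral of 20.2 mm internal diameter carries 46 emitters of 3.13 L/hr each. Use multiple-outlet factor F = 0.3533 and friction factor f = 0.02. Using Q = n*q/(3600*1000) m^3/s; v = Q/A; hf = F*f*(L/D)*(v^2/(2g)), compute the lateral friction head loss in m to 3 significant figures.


Q = 46*3.13/(3600*1000) = 3.9994e-05 m^3/s
A = pi*(20.2e-3/2)^2 = 3.2047e-04 m^2, so v = Q/A = 0.12480 m/s
hf = 0.3533*0.02*(128/0.0202)*(0.12480^2/(2*9.81)) = 0.0355 m
Therefore the lateral friction head loss = 0.0355 m.


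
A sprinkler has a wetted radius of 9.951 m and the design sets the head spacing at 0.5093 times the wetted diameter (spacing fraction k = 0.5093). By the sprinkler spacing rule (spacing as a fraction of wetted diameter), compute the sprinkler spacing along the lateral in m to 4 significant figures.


Approach: apply the sprinkler spacing rule (spacing as a fraction of wetted diameter), S = k*(2*R).
S = 0.5093 * (2 * 9.951) = 10.14 m
Therefore the sprinkler spacing along the lateral = 10.14 m.


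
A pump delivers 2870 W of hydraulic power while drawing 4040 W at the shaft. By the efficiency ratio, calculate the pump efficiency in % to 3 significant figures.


Approach: apply the efficiency ratio, eta = (P_out/P_in)*100.
eta = (2870 / 4040) * 100 = 71.0 %
Therefore the pump efficiency = 71.0 %.


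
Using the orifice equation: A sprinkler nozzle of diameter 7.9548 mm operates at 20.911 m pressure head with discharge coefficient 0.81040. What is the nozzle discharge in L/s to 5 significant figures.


Approach: apply the orifice equation, Q = Cd*A*sqrt(2*g*h), A = pi*(d/2)^2.
A = pi*(7.9548e-3/2)^2 = 4.969909e-05 m^2
Q = 0.81040 * 4.969909e-05 * sqrt(2*9.81*20.911) * 1000 = 0.81580 L/s
Therefore the nozzle discharge = 0.81580 L/s.


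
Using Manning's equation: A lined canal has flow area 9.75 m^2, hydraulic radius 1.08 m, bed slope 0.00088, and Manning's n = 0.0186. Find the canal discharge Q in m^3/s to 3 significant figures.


Approach: apply Manning's equation, Q = (1/n)*A*R^(2/3)*S^(1/2).
Q = (1/0.0186) * 9.75 * 1.08^(2/3) * 0.00088^(1/2) = 16.4 m^3/s
Therefore the canal discharge Q = 16.4 m^3/s.


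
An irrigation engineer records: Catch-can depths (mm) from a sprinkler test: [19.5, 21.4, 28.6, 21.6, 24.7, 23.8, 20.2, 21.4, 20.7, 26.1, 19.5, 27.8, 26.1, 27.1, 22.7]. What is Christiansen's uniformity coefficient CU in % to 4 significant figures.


Approach: apply Christiansen's uniformity coefficient, CU = (1 - mean_abs_deviation/mean)*100.
mean = 23.4133 mm
mean |d_i - mean| = 2.70756 mm
CU = (1 - 2.70756/23.4133)*100 = 88.44 %
Therefore Christiansen's uniformity coefficient CU = 88.44 %.


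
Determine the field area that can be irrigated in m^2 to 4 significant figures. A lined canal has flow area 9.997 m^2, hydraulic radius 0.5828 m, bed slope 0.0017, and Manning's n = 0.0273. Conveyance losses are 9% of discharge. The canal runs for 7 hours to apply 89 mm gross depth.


Approach: apply Manning's equation with a conveyance and depth budget, Q = (1/n)*A*R^(2/3)*S^(1/2); Q_field = Q*(1-loss); Area = Q_field*t/(d/1000).
Step 1 — canal discharge (Manning's equation):
  Q = (1/0.0273) * 9.997 * 0.5828^(2/3) * 0.0017^(1/2) = 10.5344 m^3/s
Step 2 — delivered flow: Q_field = 10.5344*(1 - 9/100) = 9.58633 m^3/s
Step 3 — volume delivered: V = 9.58633 * 7*3600 = 241576 m^3
Step 4 — area served: A = V / (depth/1000) = 241576 / 0.089 = 2714000 m^2
Therefore the field area that can be irrigated = 2714000 m^2.


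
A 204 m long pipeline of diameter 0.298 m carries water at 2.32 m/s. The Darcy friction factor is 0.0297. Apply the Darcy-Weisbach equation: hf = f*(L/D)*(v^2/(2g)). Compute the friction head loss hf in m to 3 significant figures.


hf = 0.0297 * (204/0.298) * (2.32^2 / (2*9.81))
hf = 5.58 m
Therefore the friction head loss hf = 5.58 m.


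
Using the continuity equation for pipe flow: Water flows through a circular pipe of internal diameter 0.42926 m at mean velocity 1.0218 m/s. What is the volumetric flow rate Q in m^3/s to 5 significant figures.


Approach: apply the continuity equation for pipe flow, Q = A * v with A = pi*(D/2)^2.
A = pi*(0.42926/2)^2 = 0.1447207 m^2
Q = 0.1447207 * 1.0218 = 0.14788 m^3/s
Therefore the volumetric flow rate Q = 0.14788 m^3/s.


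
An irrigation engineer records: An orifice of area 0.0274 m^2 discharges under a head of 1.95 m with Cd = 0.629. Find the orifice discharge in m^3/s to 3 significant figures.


Approach: apply the orifice equation, Q = Cd*A*sqrt(2*g*h).
Q = 0.629 * 0.0274 * sqrt(2*9.81*1.95) = 0.107 m^3/s
Therefore the orifice discharge = 0.107 m^3/s.


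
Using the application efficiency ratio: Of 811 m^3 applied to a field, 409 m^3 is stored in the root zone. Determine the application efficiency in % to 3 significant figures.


Approach: apply the application efficiency ratio, Ea = (stored/applied)*100.
Ea = (409/811)*100 = 50.4 %
Therefore the application efficiency = 50.4 %.


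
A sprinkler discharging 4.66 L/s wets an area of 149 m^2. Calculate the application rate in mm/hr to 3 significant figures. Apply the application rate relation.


Approach: apply the application rate relation, rate = (Q/A)*3600.
rate = (4.66 / 149) * 3600 = 113 mm/hr
Therefore the application rate = 113 mm/hr.


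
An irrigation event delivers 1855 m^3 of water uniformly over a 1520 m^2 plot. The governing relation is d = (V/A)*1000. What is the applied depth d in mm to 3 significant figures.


d = (1855 / 1520) * 1000 = 1220 mm
Therefore the applied depth d = 1220 mm.


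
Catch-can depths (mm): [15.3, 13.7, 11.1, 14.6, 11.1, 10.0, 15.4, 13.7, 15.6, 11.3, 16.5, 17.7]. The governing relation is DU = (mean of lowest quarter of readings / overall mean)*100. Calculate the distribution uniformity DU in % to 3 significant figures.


sorted lowest 3 of 12: [10.0, 11.1, 11.1] -> mean = 10.733 mm
overall mean = 13.833 mm
DU = (10.733/13.833)*100 = 77.6 %
Therefore the distribution uniformity DU = 77.6 %.


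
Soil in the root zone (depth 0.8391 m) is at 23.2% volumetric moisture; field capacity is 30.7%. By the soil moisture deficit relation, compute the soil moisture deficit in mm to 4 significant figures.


Approach: apply the soil moisture deficit relation, SMD = (FC - theta)/100 * depth * 1000.
SMD = (30.7 - 23.2)/100 * 0.8391 * 1000 = 62.93 mm
Therefore the soil moisture deficit = 62.93 mm.


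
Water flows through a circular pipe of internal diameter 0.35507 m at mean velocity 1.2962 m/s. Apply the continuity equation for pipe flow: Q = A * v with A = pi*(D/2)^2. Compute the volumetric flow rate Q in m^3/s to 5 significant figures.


A = pi*(0.35507/2)^2 = 0.09901884 m^2
Q = 0.09901884 * 1.2962 = 0.12835 m^3/s
Therefore the volumetric flow rate Q = 0.12835 m^3/s.


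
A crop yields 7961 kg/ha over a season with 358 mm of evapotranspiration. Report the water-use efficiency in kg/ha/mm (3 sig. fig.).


Approach: apply the water-use efficiency ratio, WUE = yield/ET.
WUE = 7961 / 358 = 22.2 kg/ha/mm
Therefore the water-use efficiency = 22.2 kg/ha/mm.


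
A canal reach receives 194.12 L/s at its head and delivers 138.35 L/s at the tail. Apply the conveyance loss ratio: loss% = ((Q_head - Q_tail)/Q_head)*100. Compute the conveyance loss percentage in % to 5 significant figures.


loss = ((194.12 - 138.35)/194.12)*100 = 28.730 %
Therefore the conveyance loss percentage = 28.730 %.


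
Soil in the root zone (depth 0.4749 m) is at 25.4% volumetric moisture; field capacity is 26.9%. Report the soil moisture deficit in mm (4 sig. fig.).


Approach: apply the soil moisture deficit relation, SMD = (FC - theta)/100 * depth * 1000.
SMD = (26.9 - 25.4)/100 * 0.4749 * 1000 = 7.123 mm
Therefore the soil moisture deficit = 7.123 mm.


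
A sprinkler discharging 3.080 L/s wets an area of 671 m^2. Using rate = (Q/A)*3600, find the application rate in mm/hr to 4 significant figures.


rate = (3.080 / 671) * 3600 = 16.52 mm/hr
Therefore the application rate = 16.52 mm/hr.


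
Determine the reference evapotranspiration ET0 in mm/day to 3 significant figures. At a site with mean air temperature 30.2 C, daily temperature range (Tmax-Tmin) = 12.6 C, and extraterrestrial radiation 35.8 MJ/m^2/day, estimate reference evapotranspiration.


Approach: apply the Hargreaves-Samani method, ET0 = 0.0023*(Tmean+17.8)*sqrt(Tmax-Tmin)*0.408*Ra.
ET0 = 0.0023*(30.2+17.8)*sqrt(12.6)*0.408*35.8 = 5.72 mm/day
Therefore the reference evapotranspiration ET0 = 5.72 mm/day.


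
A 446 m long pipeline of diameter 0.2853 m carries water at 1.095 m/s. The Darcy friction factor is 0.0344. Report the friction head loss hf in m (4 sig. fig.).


Approach: apply the Darcy-Weisbach equation, hf = f*(L/D)*(v^2/(2g)).
hf = 0.0344 * (446/0.2853) * (1.095^2 / (2*9.81))
hf = 3.286 m
Therefore the friction head loss hf = 3.286 m.


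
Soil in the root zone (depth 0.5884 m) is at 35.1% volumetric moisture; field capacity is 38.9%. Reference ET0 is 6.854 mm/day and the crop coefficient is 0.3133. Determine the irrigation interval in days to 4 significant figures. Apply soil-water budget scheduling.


Approach: apply soil-water budget scheduling, SMD = (FC-theta)/100*depth*1000; ETc = ET0*Kc; interval = SMD/ETc.
Step 1 — soil moisture deficit:
  SMD = (38.9 - 35.1)/100 * 0.5884 * 1000 = 22.3592 mm
Step 2 — daily crop ET (ETc = ET0*Kc):
  ETc = 6.854 * 0.3133 = 2.14736 mm/day
Step 3 — irrigation interval (SMD/ETc):
  interval = 22.3592 / 2.14736 = 10.41 days
Therefore the irrigation interval = 10.41 days.


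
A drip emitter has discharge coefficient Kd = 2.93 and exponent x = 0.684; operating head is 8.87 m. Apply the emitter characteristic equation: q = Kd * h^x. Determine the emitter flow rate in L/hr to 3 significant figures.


q = 2.93 * 8.87^0.684 = 13.0 L/hr
Therefore the emitter flow rate = 13.0 L/hr.


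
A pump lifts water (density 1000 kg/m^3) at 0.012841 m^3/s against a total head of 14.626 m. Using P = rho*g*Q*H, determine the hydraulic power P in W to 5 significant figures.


P = 1000 * 9.81 * 0.012841 * 14.626 = 1842.4 W
Therefore the hydraulic power P = 1842.4 W.


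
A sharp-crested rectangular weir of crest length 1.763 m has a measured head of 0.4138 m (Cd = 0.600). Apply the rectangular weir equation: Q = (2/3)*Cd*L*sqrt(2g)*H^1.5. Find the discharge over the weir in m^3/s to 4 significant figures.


Q = (2/3)*0.600*1.763*sqrt(2*9.81)*0.4138^1.5 = 0.8315 m^3/s
Therefore the discharge over the weir = 0.8315 m^3/s.


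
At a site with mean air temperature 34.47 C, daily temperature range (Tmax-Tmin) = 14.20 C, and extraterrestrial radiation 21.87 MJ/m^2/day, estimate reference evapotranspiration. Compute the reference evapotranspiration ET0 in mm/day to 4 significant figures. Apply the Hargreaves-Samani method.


Approach: apply the Hargreaves-Samani method, ET0 = 0.0023*(Tmean+17.8)*sqrt(Tmax-Tmin)*0.408*Ra.
ET0 = 0.0023*(34.47+17.8)*sqrt(14.20)*0.408*21.87 = 4.042 mm/day
Therefore the reference evapotranspiration ET0 = 4.042 mm/day.


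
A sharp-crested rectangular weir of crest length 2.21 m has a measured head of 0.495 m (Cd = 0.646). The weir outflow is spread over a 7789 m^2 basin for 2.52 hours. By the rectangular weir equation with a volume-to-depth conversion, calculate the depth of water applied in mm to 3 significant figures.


Approach: apply the rectangular weir equation with a volume-to-depth conversion, Q = (2/3)*Cd*L*sqrt(2g)*H^1.5; d = Q*t/A * 1000.
Step 1 — weir discharge:
  Q = (2/3)*0.646*2.21*sqrt(2*9.81)*0.495^1.5 = 1.4682 m^3/s
Step 2 — volume: V = 1.4682 * 2.52*3600 = 13320 m^3
Step 3 — depth: d = V/A * 1000 = 13320/7789 * 1000 = 1710 mm
Therefore the depth of water applied = 1710 mm.


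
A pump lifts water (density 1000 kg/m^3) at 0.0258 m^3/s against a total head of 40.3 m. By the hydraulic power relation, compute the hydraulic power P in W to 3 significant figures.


Approach: apply the hydraulic power relation, P = rho*g*Q*H.
P = 1000 * 9.81 * 0.0258 * 40.3 = 10200 W
Therefore the hydraulic power P = 10200 W.


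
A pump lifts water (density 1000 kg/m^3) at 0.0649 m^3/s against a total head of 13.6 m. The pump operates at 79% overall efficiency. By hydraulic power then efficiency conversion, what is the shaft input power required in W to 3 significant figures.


Approach: apply hydraulic power then efficiency conversion, P = rho*g*Q*H; P_in = P/eta.
Step 1 — hydraulic power (P = rho*g*Q*H):
  P = 1000 * 9.81 * 0.0649 * 13.6 = 8658.7 W
Step 2 — input power: P_in = P/eta = 8658.7 / 0.79 = 11000 W
Therefore the shaft input power required = 11000 W.


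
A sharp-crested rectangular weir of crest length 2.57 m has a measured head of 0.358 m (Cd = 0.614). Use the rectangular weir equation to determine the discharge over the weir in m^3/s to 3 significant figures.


Approach: apply the rectangular weir equation, Q = (2/3)*Cd*L*sqrt(2g)*H^1.5.
Q = (2/3)*0.614*2.57*sqrt(2*9.81)*0.358^1.5 = 0.998 m^3/s
Therefore the discharge over the weir = 0.998 m^3/s.


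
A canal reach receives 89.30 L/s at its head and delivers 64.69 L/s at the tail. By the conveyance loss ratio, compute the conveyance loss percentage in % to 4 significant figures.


Approach: apply the conveyance loss ratio, loss% = ((Q_head - Q_tail)/Q_head)*100.
loss = ((89.30 - 64.69)/89.30)*100 = 27.56 %
Therefore the conveyance loss percentage = 27.56 %.


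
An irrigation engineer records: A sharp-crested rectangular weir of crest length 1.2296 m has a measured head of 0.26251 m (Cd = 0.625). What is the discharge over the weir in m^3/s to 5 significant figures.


Approach: apply the rectangular weir equation, Q = (2/3)*Cd*L*sqrt(2g)*H^1.5.
Q = (2/3)*0.625*1.2296*sqrt(2*9.81)*0.26251^1.5 = 0.30523 m^3/s
Therefore the discharge over the weir = 0.30523 m^3/s.


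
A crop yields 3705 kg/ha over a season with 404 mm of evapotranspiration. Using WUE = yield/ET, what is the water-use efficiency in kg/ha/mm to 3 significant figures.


WUE = 3705 / 404 = 9.17 kg/ha/mm
Therefore the water-use efficiency = 9.17 kg/ha/mm.


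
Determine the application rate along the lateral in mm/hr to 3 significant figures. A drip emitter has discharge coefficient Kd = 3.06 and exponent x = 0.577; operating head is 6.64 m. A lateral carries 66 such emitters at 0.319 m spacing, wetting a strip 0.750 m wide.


Approach: apply the emitter equation with a lateral mass balance, q = Kd*h^x; Q = n*q; rate = Q/(n*spacing*width).
Step 1 — single emitter flow (q = Kd*h^x):
  q = 3.06 * 6.64^0.577 = 9.1225 L/hr
Step 2 — total lateral flow: Q = 66 * 9.1225 = 602.08 L/hr
Step 3 — wetted area: A = 66 * 0.319 * 0.750 = 15.791 m^2
Step 4 — application rate: Q/A = 602.08/15.791 = 38.1 mm/hr
Therefore the application rate along the lateral = 38.1 mm/hr.


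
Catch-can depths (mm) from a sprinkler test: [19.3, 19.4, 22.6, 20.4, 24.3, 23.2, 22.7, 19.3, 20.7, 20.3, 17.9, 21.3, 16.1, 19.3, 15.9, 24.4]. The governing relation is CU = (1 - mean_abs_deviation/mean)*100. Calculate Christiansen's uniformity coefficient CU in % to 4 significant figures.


mean = 20.4438 mm
mean |d_i - mean| = 2.01172 mm
CU = (1 - 2.01172/20.4438)*100 = 90.16 %
Therefore Christiansen's uniformity coefficient CU = 90.16 %.


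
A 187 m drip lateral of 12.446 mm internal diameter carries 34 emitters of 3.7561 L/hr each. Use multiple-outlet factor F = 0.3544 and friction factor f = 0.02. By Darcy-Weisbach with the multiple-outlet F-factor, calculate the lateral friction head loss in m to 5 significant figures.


Approach: apply Darcy-Weisbach with the multiple-outlet F-factor, Q = n*q/(3600*1000) m^3/s; v = Q/A; hf = F*f*(L/D)*(v^2/(2g)).
Q = 34*3.7561/(3600*1000) = 3.547428e-05 m^3/s
A = pi*(12.446e-3/2)^2 = 1.216605e-04 m^2, so v = Q/A = 0.2915843 m/s
hf = 0.3544*0.02*(187/0.012446)*(0.2915843^2/(2*9.81)) = 0.46149 m
Therefore the lateral friction head loss = 0.46149 m.


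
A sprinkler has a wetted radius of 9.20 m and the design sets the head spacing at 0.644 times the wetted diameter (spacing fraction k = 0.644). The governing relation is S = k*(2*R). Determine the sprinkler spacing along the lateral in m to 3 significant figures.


S = 0.644 * (2 * 9.20) = 11.8 m
Therefore the sprinkler spacing along the lateral = 11.8 m.


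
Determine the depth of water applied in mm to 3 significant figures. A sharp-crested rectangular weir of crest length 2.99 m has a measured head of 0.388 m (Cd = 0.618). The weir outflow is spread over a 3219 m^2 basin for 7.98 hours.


Approach: apply the rectangular weir equation with a volume-to-depth conversion, Q = (2/3)*Cd*L*sqrt(2g)*H^1.5; d = Q*t/A * 1000.
Step 1 — weir discharge:
  Q = (2/3)*0.618*2.99*sqrt(2*9.81)*0.388^1.5 = 1.3188 m^3/s
Step 2 — volume: V = 1.3188 * 7.98*3600 = 37885 m^3
Step 3 — depth: d = V/A * 1000 = 37885/3219 * 1000 = 11800 mm
Therefore the depth of water applied = 11800 mm.


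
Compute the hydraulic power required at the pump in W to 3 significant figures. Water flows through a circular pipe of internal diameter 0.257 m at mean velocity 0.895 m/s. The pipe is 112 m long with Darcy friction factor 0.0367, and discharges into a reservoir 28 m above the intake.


Approach: apply continuity + Darcy-Weisbach + hydraulic power, Q = A*v; hf = f*(L/D)*(v^2/(2g)); H = static + hf; P = rho*g*Q*H.
Step 1 — flow rate (continuity, Q = A*v):
  A = pi*(0.257/2)^2 = 0.051875 m^2
  Q = 0.051875 * 0.895 = 0.046428 m^3/s
Step 2 — friction head loss (Darcy-Weisbach):
  hf = 0.0367 * (112/0.257) * (0.895^2 / (2*9.81))
  hf = 0.65298 m
Step 3 — total head: H = 28 + 0.65298 = 28.653 m
Step 4 — hydraulic power (P = rho*g*Q*H):
  P = 1000 * 9.81 * 0.046428 * 28.653 = 13100 W
Therefore the hydraulic power required at the pump = 13100 W.


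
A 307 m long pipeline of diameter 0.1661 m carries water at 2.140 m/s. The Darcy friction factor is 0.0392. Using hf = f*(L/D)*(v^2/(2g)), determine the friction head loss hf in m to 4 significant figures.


hf = 0.0392 * (307/0.1661) * (2.140^2 / (2*9.81))
hf = 16.91 m
Therefore the friction head loss hf = 16.91 m.


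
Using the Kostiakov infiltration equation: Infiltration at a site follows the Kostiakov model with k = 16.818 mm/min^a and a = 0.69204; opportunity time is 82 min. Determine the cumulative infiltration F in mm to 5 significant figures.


Approach: apply the Kostiakov infiltration equation, F = k*t^a.
F = 16.818 * 82^0.69204 = 354.99 mm
Therefore the cumulative infiltration F = 354.99 mm.


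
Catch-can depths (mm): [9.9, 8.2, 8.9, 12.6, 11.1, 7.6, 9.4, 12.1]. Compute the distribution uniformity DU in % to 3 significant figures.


Approach: apply the low-quarter distribution uniformity, DU = (mean of lowest quarter of readings / overall mean)*100.
sorted lowest 2 of 8: [7.6, 8.2] -> mean = 7.9000 mm
overall mean = 9.9750 mm
DU = (7.9000/9.9750)*100 = 79.2 %
Therefore the distribution uniformity DU = 79.2 %.


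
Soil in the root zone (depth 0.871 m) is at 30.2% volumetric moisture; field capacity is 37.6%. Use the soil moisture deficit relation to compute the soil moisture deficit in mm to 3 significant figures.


Approach: apply the soil moisture deficit relation, SMD = (FC - theta)/100 * depth * 1000.
SMD = (37.6 - 30.2)/100 * 0.871 * 1000 = 64.5 mm
Therefore the soil moisture deficit = 64.5 mm.


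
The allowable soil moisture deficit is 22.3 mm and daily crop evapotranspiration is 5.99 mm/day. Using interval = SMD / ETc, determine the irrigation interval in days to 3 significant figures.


interval = 22.3 / 5.99 = 3.72 days
Therefore the irrigation interval = 3.72 days.


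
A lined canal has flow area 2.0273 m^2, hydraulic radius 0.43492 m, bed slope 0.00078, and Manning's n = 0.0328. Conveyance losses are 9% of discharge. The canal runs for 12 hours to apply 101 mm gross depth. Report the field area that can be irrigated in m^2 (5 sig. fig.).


Approach: apply Manning's equation with a conveyance and depth budget, Q = (1/n)*A*R^(2/3)*S^(1/2); Q_field = Q*(1-loss); Area = Q_field*t/(d/1000).
Step 1 — canal discharge (Manning's equation):
  Q = (1/0.0328) * 2.0273 * 0.43492^(2/3) * 0.00078^(1/2) = 0.9909028 m^3/s
Step 2 — delivered flow: Q_field = 0.9909028*(1 - 9/100) = 0.9017216 m^3/s
Step 3 — volume delivered: V = 0.9017216 * 12*3600 = 38954.37 m^3
Step 4 — area served: A = V / (depth/1000) = 38954.37 / 0.101 = 385690 m^2
Therefore the field area that can be irrigated = 385690 m^2.


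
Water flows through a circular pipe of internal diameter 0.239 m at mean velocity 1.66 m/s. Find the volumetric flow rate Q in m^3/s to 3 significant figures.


Approach: apply the continuity equation for pipe flow, Q = A * v with A = pi*(D/2)^2.
A = pi*(0.239/2)^2 = 0.044863 m^2
Q = 0.044863 * 1.66 = 0.0745 m^3/s
Therefore the volumetric flow rate Q = 0.0745 m^3/s.


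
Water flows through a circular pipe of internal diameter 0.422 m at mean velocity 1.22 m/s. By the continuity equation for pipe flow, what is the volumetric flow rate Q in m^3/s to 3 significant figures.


Approach: apply the continuity equation for pipe flow, Q = A * v with A = pi*(D/2)^2.
A = pi*(0.422/2)^2 = 0.13987 m^2
Q = 0.13987 * 1.22 = 0.171 m^3/s
Therefore the volumetric flow rate Q = 0.171 m^3/s.


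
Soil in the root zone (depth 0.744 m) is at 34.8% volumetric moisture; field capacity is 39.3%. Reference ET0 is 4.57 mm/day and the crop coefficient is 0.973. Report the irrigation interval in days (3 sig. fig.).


Approach: apply soil-water budget scheduling, SMD = (FC-theta)/100*depth*1000; ETc = ET0*Kc; interval = SMD/ETc.
Step 1 — soil moisture deficit:
  SMD = (39.3 - 34.8)/100 * 0.744 * 1000 = 33.480 mm
Step 2 — daily crop ET (ETc = ET0*Kc):
  ETc = 4.57 * 0.973 = 4.4466 mm/day
Step 3 — irrigation interval (SMD/ETc):
  interval = 33.480 / 4.4466 = 7.53 days
Therefore the irrigation interval = 7.53 days.


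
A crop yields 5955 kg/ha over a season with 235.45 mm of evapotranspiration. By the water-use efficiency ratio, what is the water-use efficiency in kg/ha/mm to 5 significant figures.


Approach: apply the water-use efficiency ratio, WUE = yield/ET.
WUE = 5955 / 235.45 = 25.292 kg/ha/mm
Therefore the water-use efficiency = 25.292 kg/ha/mm.


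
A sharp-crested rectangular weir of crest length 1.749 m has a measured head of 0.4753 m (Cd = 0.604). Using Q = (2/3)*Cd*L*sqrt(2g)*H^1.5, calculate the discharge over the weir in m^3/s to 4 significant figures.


Q = (2/3)*0.604*1.749*sqrt(2*9.81)*0.4753^1.5 = 1.022 m^3/s
Therefore the discharge over the weir = 1.022 m^3/s.


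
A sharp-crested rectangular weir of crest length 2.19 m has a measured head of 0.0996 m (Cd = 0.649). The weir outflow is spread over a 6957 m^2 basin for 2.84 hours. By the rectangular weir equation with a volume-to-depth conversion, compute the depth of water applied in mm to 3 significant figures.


Approach: apply the rectangular weir equation with a volume-to-depth conversion, Q = (2/3)*Cd*L*sqrt(2g)*H^1.5; d = Q*t/A * 1000.
Step 1 — weir discharge:
  Q = (2/3)*0.649*2.19*sqrt(2*9.81)*0.0996^1.5 = 0.13193 m^3/s
Step 2 — volume: V = 0.13193 * 2.84*3600 = 1348.8 m^3
Step 3 — depth: d = V/A * 1000 = 1348.8/6957 * 1000 = 194 mm
Therefore the depth of water applied = 194 mm.


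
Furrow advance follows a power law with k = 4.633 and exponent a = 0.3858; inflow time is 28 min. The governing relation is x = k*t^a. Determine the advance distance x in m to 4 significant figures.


x = 4.633 * 28^0.3858 = 16.76 m
Therefore the advance distance x = 16.76 m.


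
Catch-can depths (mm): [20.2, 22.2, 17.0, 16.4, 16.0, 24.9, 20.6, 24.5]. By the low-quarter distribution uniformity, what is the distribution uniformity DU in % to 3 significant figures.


Approach: apply the low-quarter distribution uniformity, DU = (mean of lowest quarter of readings / overall mean)*100.
sorted lowest 2 of 8: [16.0, 16.4] -> mean = 16.200 mm
overall mean = 20.225 mm
DU = (16.200/20.225)*100 = 80.1 %
Therefore the distribution uniformity DU = 80.1 %.


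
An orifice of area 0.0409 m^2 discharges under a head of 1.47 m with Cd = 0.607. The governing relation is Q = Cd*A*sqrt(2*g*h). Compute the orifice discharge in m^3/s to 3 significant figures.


Q = 0.607 * 0.0409 * sqrt(2*9.81*1.47) = 0.133 m^3/s
Therefore the orifice discharge = 0.133 m^3/s.


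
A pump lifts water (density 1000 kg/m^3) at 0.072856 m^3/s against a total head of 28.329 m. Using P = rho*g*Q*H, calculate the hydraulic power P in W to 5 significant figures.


P = 1000 * 9.81 * 0.072856 * 28.329 = 20247 W
Therefore the hydraulic power P = 20247 W.


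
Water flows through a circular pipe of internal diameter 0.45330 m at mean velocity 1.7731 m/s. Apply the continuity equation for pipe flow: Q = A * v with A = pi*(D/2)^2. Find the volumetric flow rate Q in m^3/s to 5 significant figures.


A = pi*(0.45330/2)^2 = 0.1613843 m^2
Q = 0.1613843 * 1.7731 = 0.28615 m^3/s
Therefore the volumetric flow rate Q = 0.28615 m^3/s.


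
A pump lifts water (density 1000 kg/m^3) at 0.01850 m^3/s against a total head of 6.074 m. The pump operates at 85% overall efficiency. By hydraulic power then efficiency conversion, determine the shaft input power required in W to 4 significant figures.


Approach: apply hydraulic power then efficiency conversion, P = rho*g*Q*H; P_in = P/eta.
Step 1 — hydraulic power (P = rho*g*Q*H):
  P = 1000 * 9.81 * 0.01850 * 6.074 = 1102.34 W
Step 2 — input power: P_in = P/eta = 1102.34 / 0.85 = 1297 W
Therefore the shaft input power required = 1297 W.


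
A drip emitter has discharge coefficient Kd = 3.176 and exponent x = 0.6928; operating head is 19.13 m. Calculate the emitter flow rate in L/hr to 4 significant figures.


Approach: apply the emitter characteristic equation, q = Kd * h^x.
q = 3.176 * 19.13^0.6928 = 24.54 L/hr
Therefore the emitter flow rate = 24.54 L/hr.


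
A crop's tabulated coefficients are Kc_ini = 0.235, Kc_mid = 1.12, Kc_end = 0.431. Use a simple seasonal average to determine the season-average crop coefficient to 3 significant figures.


Approach: apply a simple seasonal average, Kc_avg = (Kc_ini + Kc_mid + Kc_end)/3.
Kc_avg = (0.235 + 1.12 + 0.431)/3 = 0.595
Therefore the season-average crop coefficient = 0.595.


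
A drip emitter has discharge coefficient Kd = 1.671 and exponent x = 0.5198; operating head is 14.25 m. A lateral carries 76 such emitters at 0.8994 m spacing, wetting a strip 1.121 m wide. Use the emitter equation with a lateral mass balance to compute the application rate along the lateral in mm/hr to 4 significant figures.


Approach: apply the emitter equation with a lateral mass balance, q = Kd*h^x; Q = n*q; rate = Q/(n*spacing*width).
Step 1 — single emitter flow (q = Kd*h^x):
  q = 1.671 * 14.25^0.5198 = 6.64859 L/hr
Step 2 — total lateral flow: Q = 76 * 6.64859 = 505.293 L/hr
Step 3 — wetted area: A = 76 * 0.8994 * 1.121 = 76.6253 m^2
Step 4 — application rate: Q/A = 505.293/76.6253 = 6.594 mm/hr
Therefore the application rate along the lateral = 6.594 mm/hr.


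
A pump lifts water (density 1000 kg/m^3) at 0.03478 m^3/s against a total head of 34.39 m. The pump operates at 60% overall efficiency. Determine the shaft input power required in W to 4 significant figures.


Approach: apply hydraulic power then efficiency conversion, P = rho*g*Q*H; P_in = P/eta.
Step 1 — hydraulic power (P = rho*g*Q*H):
  P = 1000 * 9.81 * 0.03478 * 34.39 = 11733.6 W
Step 2 — input power: P_in = P/eta = 11733.6 / 0.6 = 19560 W
Therefore the shaft input power required = 19560 W.


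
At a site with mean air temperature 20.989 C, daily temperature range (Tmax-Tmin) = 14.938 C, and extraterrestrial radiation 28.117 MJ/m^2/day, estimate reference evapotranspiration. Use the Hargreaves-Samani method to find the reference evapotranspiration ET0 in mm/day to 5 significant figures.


Approach: apply the Hargreaves-Samani method, ET0 = 0.0023*(Tmean+17.8)*sqrt(Tmax-Tmin)*0.408*Ra.
ET0 = 0.0023*(20.989+17.8)*sqrt(14.938)*0.408*28.117 = 3.9556 mm/day
Therefore the reference evapotranspiration ET0 = 3.9556 mm/day.


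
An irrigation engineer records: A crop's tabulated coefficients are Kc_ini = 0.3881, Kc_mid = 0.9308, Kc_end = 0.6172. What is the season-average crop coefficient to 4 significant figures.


Approach: apply a simple seasonal average, Kc_avg = (Kc_ini + Kc_mid + Kc_end)/3.
Kc_avg = (0.3881 + 0.9308 + 0.6172)/3 = 0.6454
Therefore the season-average crop coefficient = 0.6454.


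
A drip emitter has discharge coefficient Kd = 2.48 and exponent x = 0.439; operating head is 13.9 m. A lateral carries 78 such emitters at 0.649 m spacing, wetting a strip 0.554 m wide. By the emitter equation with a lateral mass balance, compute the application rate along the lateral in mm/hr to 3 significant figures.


Approach: apply the emitter equation with a lateral mass balance, q = Kd*h^x; Q = n*q; rate = Q/(n*spacing*width).
Step 1 — single emitter flow (q = Kd*h^x):
  q = 2.48 * 13.9^0.439 = 7.8747 L/hr
Step 2 — total lateral flow: Q = 78 * 7.8747 = 614.23 L/hr
Step 3 — wetted area: A = 78 * 0.649 * 0.554 = 28.045 m^2
Step 4 — application rate: Q/A = 614.23/28.045 = 21.9 mm/hr
Therefore the application rate along the lateral = 21.9 mm/hr.


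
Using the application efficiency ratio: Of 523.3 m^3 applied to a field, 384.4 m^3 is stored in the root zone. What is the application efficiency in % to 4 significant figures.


Approach: apply the application efficiency ratio, Ea = (stored/applied)*100.
Ea = (384.4/523.3)*100 = 73.46 %
Therefore the application efficiency = 73.46 %.


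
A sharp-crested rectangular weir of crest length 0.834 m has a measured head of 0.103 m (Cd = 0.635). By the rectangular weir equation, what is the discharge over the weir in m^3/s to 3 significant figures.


Approach: apply the rectangular weir equation, Q = (2/3)*Cd*L*sqrt(2g)*H^1.5.
Q = (2/3)*0.635*0.834*sqrt(2*9.81)*0.103^1.5 = 0.0517 m^3/s
Therefore the discharge over the weir = 0.0517 m^3/s.


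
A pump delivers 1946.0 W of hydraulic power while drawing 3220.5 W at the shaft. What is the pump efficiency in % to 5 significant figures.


Approach: apply the efficiency ratio, eta = (P_out/P_in)*100.
eta = (1946.0 / 3220.5) * 100 = 60.425 %
Therefore the pump efficiency = 60.425 %.


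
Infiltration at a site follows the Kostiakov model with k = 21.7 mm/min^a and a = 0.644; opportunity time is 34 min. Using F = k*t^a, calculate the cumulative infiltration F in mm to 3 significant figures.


F = 21.7 * 34^0.644 = 210 mm
Therefore the cumulative infiltration F = 210 mm.


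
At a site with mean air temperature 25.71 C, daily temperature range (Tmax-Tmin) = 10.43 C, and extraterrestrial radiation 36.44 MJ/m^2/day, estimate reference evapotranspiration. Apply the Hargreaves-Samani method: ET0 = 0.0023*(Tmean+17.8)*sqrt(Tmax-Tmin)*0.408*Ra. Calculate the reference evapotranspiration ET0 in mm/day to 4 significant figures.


ET0 = 0.0023*(25.71+17.8)*sqrt(10.43)*0.408*36.44 = 4.805 mm/day
Therefore the reference evapotranspiration ET0 = 4.805 mm/day.


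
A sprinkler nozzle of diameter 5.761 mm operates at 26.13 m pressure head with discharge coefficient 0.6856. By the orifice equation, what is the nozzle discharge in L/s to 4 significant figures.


Approach: apply the orifice equation, Q = Cd*A*sqrt(2*g*h), A = pi*(d/2)^2.
A = pi*(5.761e-3/2)^2 = 2.60667e-05 m^2
Q = 0.6856 * 2.60667e-05 * sqrt(2*9.81*26.13) * 1000 = 0.4046 L/s
Therefore the nozzle discharge = 0.4046 L/s.


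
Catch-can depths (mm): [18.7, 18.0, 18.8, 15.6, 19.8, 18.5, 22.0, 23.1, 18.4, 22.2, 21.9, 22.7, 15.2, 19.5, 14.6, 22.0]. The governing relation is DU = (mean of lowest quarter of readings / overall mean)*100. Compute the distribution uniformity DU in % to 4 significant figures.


sorted lowest 4 of 16: [14.6, 15.2, 15.6, 18.0] -> mean = 15.8500 mm
overall mean = 19.4375 mm
DU = (15.8500/19.4375)*100 = 81.54 %
Therefore the distribution uniformity DU = 81.54 %.


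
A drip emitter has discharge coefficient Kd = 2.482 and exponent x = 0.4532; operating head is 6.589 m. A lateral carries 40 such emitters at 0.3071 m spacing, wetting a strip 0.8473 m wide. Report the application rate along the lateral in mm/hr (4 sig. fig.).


Approach: apply the emitter equation with a lateral mass balance, q = Kd*h^x; Q = n*q; rate = Q/(n*spacing*width).
Step 1 — single emitter flow (q = Kd*h^x):
  q = 2.482 * 6.589^0.4532 = 5.83298 L/hr
Step 2 — total lateral flow: Q = 40 * 5.83298 = 233.319 L/hr
Step 3 — wetted area: A = 40 * 0.3071 * 0.8473 = 10.4082 m^2
Step 4 — application rate: Q/A = 233.319/10.4082 = 22.42 mm/hr
Therefore the application rate along the lateral = 22.42 mm/hr.


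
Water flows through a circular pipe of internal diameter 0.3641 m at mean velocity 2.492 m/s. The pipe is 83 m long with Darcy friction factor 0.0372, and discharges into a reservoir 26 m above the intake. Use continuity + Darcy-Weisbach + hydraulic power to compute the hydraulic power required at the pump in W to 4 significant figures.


Approach: apply continuity + Darcy-Weisbach + hydraulic power, Q = A*v; hf = f*(L/D)*(v^2/(2g)); H = static + hf; P = rho*g*Q*H.
Step 1 — flow rate (continuity, Q = A*v):
  A = pi*(0.3641/2)^2 = 0.104119 m^2
  Q = 0.104119 * 2.492 = 0.259465 m^3/s
Step 2 — friction head loss (Darcy-Weisbach):
  hf = 0.0372 * (83/0.3641) * (2.492^2 / (2*9.81))
  hf = 2.68409 m
Step 3 — total head: H = 26 + 2.68409 = 28.6841 m
Step 4 — hydraulic power (P = rho*g*Q*H):
  P = 1000 * 9.81 * 0.259465 * 28.6841 = 73010 W
Therefore the hydraulic power required at the pump = 73010 W.


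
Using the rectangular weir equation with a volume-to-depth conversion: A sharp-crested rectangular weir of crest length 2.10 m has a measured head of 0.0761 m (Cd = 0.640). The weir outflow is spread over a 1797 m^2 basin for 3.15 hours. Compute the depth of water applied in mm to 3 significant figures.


Approach: apply the rectangular weir equation with a volume-to-depth conversion, Q = (2/3)*Cd*L*sqrt(2g)*H^1.5; d = Q*t/A * 1000.
Step 1 — weir discharge:
  Q = (2/3)*0.640*2.10*sqrt(2*9.81)*0.0761^1.5 = 0.083317 m^3/s
Step 2 — volume: V = 0.083317 * 3.15*3600 = 944.82 m^3
Step 3 — depth: d = V/A * 1000 = 944.82/1797 * 1000 = 526 mm
Therefore the depth of water applied = 526 mm.


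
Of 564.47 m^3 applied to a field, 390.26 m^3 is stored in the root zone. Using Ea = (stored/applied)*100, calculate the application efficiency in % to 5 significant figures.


Ea = (390.26/564.47)*100 = 69.137 %
Therefore the application efficiency = 69.137 %.


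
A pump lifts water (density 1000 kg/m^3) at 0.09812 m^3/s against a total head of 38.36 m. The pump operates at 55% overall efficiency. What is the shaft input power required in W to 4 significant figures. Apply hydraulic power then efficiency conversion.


Approach: apply hydraulic power then efficiency conversion, P = rho*g*Q*H; P_in = P/eta.
Step 1 — hydraulic power (P = rho*g*Q*H):
  P = 1000 * 9.81 * 0.09812 * 38.36 = 36923.7 W
Step 2 — input power: P_in = P/eta = 36923.7 / 0.55 = 67130 W
Therefore the shaft input power required = 67130 W.


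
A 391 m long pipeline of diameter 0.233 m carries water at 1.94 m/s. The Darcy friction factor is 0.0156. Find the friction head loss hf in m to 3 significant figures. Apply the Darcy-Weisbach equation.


Approach: apply the Darcy-Weisbach equation, hf = f*(L/D)*(v^2/(2g)).
hf = 0.0156 * (391/0.233) * (1.94^2 / (2*9.81))
hf = 5.02 m
Therefore the friction head loss hf = 5.02 m.


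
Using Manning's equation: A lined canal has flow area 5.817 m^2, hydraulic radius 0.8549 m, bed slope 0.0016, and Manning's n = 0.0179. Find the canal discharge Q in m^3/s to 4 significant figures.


Approach: apply Manning's equation, Q = (1/n)*A*R^(2/3)*S^(1/2).
Q = (1/0.0179) * 5.817 * 0.8549^(2/3) * 0.0016^(1/2) = 11.71 m^3/s
Therefore the canal discharge Q = 11.71 m^3/s.


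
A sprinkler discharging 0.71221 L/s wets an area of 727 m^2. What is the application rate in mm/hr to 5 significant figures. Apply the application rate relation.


Approach: apply the application rate relation, rate = (Q/A)*3600.
rate = (0.71221 / 727) * 3600 = 3.5268 mm/hr
Therefore the application rate = 3.5268 mm/hr.


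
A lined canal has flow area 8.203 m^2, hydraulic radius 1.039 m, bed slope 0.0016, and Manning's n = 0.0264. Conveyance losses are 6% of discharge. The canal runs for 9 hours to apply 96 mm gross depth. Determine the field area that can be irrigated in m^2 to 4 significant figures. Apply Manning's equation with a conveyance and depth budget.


Approach: apply Manning's equation with a conveyance and depth budget, Q = (1/n)*A*R^(2/3)*S^(1/2); Q_field = Q*(1-loss); Area = Q_field*t/(d/1000).
Step 1 — canal discharge (Manning's equation):
  Q = (1/0.0264) * 8.203 * 1.039^(2/3) * 0.0016^(1/2) = 12.7499 m^3/s
Step 2 — delivered flow: Q_field = 12.7499*(1 - 6/100) = 11.9849 m^3/s
Step 3 — volume delivered: V = 11.9849 * 9*3600 = 388310 m^3
Step 4 — area served: A = V / (depth/1000) = 388310 / 0.096 = 4045000 m^2
Therefore the field area that can be irrigated = 4045000 m^2.


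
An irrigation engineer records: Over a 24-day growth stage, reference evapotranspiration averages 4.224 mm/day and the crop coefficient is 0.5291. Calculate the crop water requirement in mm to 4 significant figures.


Approach: apply the crop water requirement relation, CWR = ET0 * Kc * days.
CWR = 4.224 * 0.5291 * 24 = 53.64 mm
Therefore the crop water requirement = 53.64 mm.


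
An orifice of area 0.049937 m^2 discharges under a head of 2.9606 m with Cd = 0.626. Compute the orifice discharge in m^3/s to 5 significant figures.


Approach: apply the orifice equation, Q = Cd*A*sqrt(2*g*h).
Q = 0.626 * 0.049937 * sqrt(2*9.81*2.9606) = 0.23825 m^3/s
Therefore the orifice discharge = 0.23825 m^3/s.


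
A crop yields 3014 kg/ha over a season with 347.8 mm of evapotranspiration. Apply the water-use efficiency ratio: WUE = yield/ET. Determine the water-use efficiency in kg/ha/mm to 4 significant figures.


WUE = 3014 / 347.8 = 8.666 kg/ha/mm
Therefore the water-use efficiency = 8.666 kg/ha/mm.


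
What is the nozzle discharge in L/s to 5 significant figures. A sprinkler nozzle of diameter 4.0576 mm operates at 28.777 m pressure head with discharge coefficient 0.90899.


Approach: apply the orifice equation, Q = Cd*A*sqrt(2*g*h), A = pi*(d/2)^2.
A = pi*(4.0576e-3/2)^2 = 1.293089e-05 m^2
Q = 0.90899 * 1.293089e-05 * sqrt(2*9.81*28.777) * 1000 = 0.27929 L/s
Therefore the nozzle discharge = 0.27929 L/s.


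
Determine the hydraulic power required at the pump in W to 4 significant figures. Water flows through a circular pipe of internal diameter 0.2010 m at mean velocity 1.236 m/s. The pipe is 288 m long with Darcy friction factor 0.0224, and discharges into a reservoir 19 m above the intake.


Approach: apply continuity + Darcy-Weisbach + hydraulic power, Q = A*v; hf = f*(L/D)*(v^2/(2g)); H = static + hf; P = rho*g*Q*H.
Step 1 — flow rate (continuity, Q = A*v):
  A = pi*(0.2010/2)^2 = 0.0317309 m^2
  Q = 0.0317309 * 1.236 = 0.0392194 m^3/s
Step 2 — friction head loss (Darcy-Weisbach):
  hf = 0.0224 * (288/0.2010) * (1.236^2 / (2*9.81))
  hf = 2.49909 m
Step 3 — total head: H = 19 + 2.49909 = 21.4991 m
Step 4 — hydraulic power (P = rho*g*Q*H):
  P = 1000 * 9.81 * 0.0392194 * 21.4991 = 8272 W
Therefore the hydraulic power required at the pump = 8272 W.


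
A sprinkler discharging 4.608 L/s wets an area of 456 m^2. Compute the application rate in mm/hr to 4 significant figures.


Approach: apply the application rate relation, rate = (Q/A)*3600.
rate = (4.608 / 456) * 3600 = 36.38 mm/hr
Therefore the application rate = 36.38 mm/hr.
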